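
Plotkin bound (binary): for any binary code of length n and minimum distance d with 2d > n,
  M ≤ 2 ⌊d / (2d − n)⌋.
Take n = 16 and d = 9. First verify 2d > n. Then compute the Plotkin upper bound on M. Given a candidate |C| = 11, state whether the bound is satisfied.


Plotkin bound M ≤ 8; given |C| = 11 > bound (violated).

Check applicability: 2d = 18, n = 16.
2d − n = 2 > 0, so Plotkin applies.
Compute d/(2d−n) = 9/2 ≈ 4.5000.
⌊d/(2d−n)⌋ = 4.
Plotkin bound: M ≤ 2·4 = 8.
Given |C| = 11, check: VIOLATED.
This |C| is above the Plotkin bound, so no binary code with n = 16, d = 9 and 11 codewords exists.


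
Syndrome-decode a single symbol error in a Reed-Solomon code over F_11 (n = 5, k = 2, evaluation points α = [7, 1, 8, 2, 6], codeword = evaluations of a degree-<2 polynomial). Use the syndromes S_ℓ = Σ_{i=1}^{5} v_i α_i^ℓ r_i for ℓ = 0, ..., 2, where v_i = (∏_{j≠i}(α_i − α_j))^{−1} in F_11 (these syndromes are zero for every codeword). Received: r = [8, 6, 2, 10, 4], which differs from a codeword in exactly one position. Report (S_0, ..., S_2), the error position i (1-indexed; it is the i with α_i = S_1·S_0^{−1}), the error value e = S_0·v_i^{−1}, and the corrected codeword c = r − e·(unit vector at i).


S = (8, 9, 6), error at position 3, error magnitude e = 1, c = [8, 6, 1, 10, 4].

Step 1: column multipliers v_i = (∏_{j≠i}(α_i − α_j))^{−1} mod 11.
  i = 1 (α = 7): (7−1)(7−8)(7−2)(7−6) = 6·(−1)·5·1 = −30 ≡ 3, so v_1 = 3^{−1} = 4 (mod 11).
  i = 2 (α = 1): (1−7)(1−8)(1−2)(1−6) = (−6)·(−7)·(−1)·(−5) = 210 ≡ 1, so v_2 = 1^{−1} = 1 (mod 11).
  i = 3 (α = 8): (8−7)(8−1)(8−2)(8−6) = 1·7·6·2 = 84 ≡ 7, so v_3 = 7^{−1} = 8 (mod 11).
  i = 4 (α = 2): (2−7)(2−1)(2−8)(2−6) = (−5)·1·(−6)·(−4) = −120 ≡ 1, so v_4 = 1^{−1} = 1 (mod 11).
  i = 5 (α = 6): (6−7)(6−1)(6−8)(6−2) = (−1)·5·(−2)·4 = 40 ≡ 7, so v_5 = 7^{−1} = 8 (mod 11).
  v = [4, 1, 8, 1, 8].
Step 2: syndromes of r = [8, 6, 2, 10, 4] (all sums mod 11).
  S_0 = Σ v_i r_i = 4·8 + 1·6 + 8·2 + 1·10 + 8·4 = 96 ≡ 8.
  S_1 = Σ v_i α_i r_i = 4·7·8 + 1·1·6 + 8·8·2 + 1·2·10 + 8·6·4 = 570 ≡ 9.
  α_i^2 mod 11 = [5, 1, 9, 4, 3].
  S_2 = Σ v_i α_i^2 r_i = 4·5·8 + 1·1·6 + 8·9·2 + 1·4·10 + 8·3·4 = 446 ≡ 6.
  S = (8, 9, 6) ≠ 0, so r is not a codeword (an error is present).
Step 3: locate the error. For a single error e at position i, S_ℓ = v_i·e·α_i^ℓ, so α_err = S_1/S_0.
  S_0^{−1} = 8^{−1} = 7 (mod 11), so α_err = 9·7 = 63 ≡ 8 = α_3. Error position i = 3.
  Consistency check: S_2/S_1 = 6·5 = 30 ≡ 8 = α_err ✓ (single-error assumption holds).
Step 4: error magnitude e = S_0/v_3 = S_0·∏_{j≠3}(α_3 − α_j) = 8·7 = 56 ≡ 1 (mod 11).
Step 5: correct position 3: c_3 = r_3 − e = 2 − 1 ≡ 1 (mod 11). Hence c = [8, 6, 1, 10, 4].
  Check: interpolating c through the α_i gives m(x) = 2 + 4·x (degree < 2) with m(α_i) = c_i for every i, so c is indeed a codeword.


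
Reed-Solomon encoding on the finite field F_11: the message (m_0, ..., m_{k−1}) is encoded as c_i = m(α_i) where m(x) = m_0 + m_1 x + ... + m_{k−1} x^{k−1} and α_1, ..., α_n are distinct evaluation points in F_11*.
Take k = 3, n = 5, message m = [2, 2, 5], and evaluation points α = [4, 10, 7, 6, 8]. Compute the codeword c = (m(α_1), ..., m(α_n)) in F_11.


c = [2, 5, 8, 7, 8]

Message polynomial: m(x) = 2 + 2·x + 5·x^2 (mod 11).
For each evaluation point α_i, compute m(α_i) mod 11:
  α_1 = 4: Horner steps 5 → 0 → 2, so m(4) = 2.
  α_2 = 10: Horner steps 5 → 8 → 5, so m(10) = 5.
  α_3 = 7: Horner steps 5 → 4 → 8, so m(7) = 8.
  α_4 = 6: Horner steps 5 → 10 → 7, so m(6) = 7.
  α_5 = 8: Horner steps 5 → 9 → 8, so m(8) = 8.
Codeword c = [2, 5, 8, 7, 8] ∈ F_11^5.


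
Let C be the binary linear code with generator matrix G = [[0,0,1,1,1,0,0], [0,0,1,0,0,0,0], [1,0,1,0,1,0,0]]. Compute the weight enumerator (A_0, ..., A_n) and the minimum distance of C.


Weight distribution: A_0 = 1, A_1 = 1, A_2 = 3, A_3 = 3. Minimum distance d = 1.

Enumerate all 2^3 = 8 messages m ∈ F_2^3.
For each, compute codeword c = mG in F_2^7, then tally its weight.
  m = 000 → c = 0000000, weight = 0.
  m = 100 → c = 0011100, weight = 3.
  m = 010 → c = 0010000, weight = 1.
  m = 110 → c = 0001100, weight = 2.
  m = 001 → c = 1010100, weight = 3.
  m = 101 → c = 1001000, weight = 2.
  m = 011 → c = 1000100, weight = 2.
  m = 111 → c = 1011000, weight = 3.
Tally weights:
  weight 0: 1 codewords.
  weight 1: 1 codewords.
  weight 2: 3 codewords.
  weight 3: 3 codewords.
Minimum distance d = smallest w > 0 with A_w > 0 = 1.
Sanity: Σ A_w = 8 = 2^3 = 8 ✓.


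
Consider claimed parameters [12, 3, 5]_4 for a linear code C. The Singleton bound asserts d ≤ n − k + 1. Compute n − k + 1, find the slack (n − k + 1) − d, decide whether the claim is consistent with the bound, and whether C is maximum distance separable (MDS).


Singleton RHS = n − k + 1 = 10, slack = 5, bound satisfied, not MDS.

Singleton bound: d ≤ n − k + 1.
Here n = 12, k = 3, so n − k + 1 = 10.
Given d = 5, check d ≤ 10: YES.
Slack = (n − k + 1) − d = 5.
The code is NOT MDS (slack = 5 > 0).
Description: the claimed parameters are [12, 3, 5]_4; such a code would be non-MDS.


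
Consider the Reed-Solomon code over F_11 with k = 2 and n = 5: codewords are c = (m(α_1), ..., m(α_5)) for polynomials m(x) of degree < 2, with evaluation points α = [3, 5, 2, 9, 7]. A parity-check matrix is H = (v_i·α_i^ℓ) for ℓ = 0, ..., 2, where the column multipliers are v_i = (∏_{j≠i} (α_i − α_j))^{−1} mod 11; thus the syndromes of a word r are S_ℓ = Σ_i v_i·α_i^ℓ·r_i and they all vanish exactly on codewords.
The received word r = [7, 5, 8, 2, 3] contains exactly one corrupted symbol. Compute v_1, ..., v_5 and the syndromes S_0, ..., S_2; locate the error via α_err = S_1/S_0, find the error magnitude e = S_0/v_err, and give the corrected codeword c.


S = (2, 7, 8), error at position 4, error magnitude e = 1, c = [7, 5, 8, 1, 3].

Step 1: column multipliers v_i = (∏_{j≠i}(α_i − α_j))^{−1} mod 11.
  i = 1 (α = 3): (3−5)(3−2)(3−9)(3−7) = (−2)·1·(−6)·(−4) = −48 ≡ 7, so v_1 = 7^{−1} = 8 (mod 11).
  i = 2 (α = 5): (5−3)(5−2)(5−9)(5−7) = 2·3·(−4)·(−2) = 48 ≡ 4, so v_2 = 4^{−1} = 3 (mod 11).
  i = 3 (α = 2): (2−3)(2−5)(2−9)(2−7) = (−1)·(−3)·(−7)·(−5) = 105 ≡ 6, so v_3 = 6^{−1} = 2 (mod 11).
  i = 4 (α = 9): (9−3)(9−5)(9−2)(9−7) = 6·4·7·2 = 336 ≡ 6, so v_4 = 6^{−1} = 2 (mod 11).
  i = 5 (α = 7): (7−3)(7−5)(7−2)(7−9) = 4·2·5·(−2) = −80 ≡ 8, so v_5 = 8^{−1} = 7 (mod 11).
  v = [8, 3, 2, 2, 7].
Step 2: syndromes of r = [7, 5, 8, 2, 3] (all sums mod 11).
  S_0 = Σ v_i r_i = 8·7 + 3·5 + 2·8 + 2·2 + 7·3 = 112 ≡ 2.
  S_1 = Σ v_i α_i r_i = 8·3·7 + 3·5·5 + 2·2·8 + 2·9·2 + 7·7·3 = 458 ≡ 7.
  α_i^2 mod 11 = [9, 3, 4, 4, 5].
  S_2 = Σ v_i α_i^2 r_i = 8·9·7 + 3·3·5 + 2·4·8 + 2·4·2 + 7·5·3 = 734 ≡ 8.
  S = (2, 7, 8) ≠ 0, so r is not a codeword (an error is present).
Step 3: locate the error. For a single error e at position i, S_ℓ = v_i·e·α_i^ℓ, so α_err = S_1/S_0.
  S_0^{−1} = 2^{−1} = 6 (mod 11), so α_err = 7·6 = 42 ≡ 9 = α_4. Error position i = 4.
  Consistency check: S_2/S_1 = 8·8 = 64 ≡ 9 = α_err ✓ (single-error assumption holds).
Step 4: error magnitude e = S_0/v_4 = S_0·∏_{j≠4}(α_4 − α_j) = 2·6 = 12 ≡ 1 (mod 11).
Step 5: correct position 4: c_4 = r_4 − e = 2 − 1 ≡ 1 (mod 11). Hence c = [7, 5, 8, 1, 3].
  Check: interpolating c through the α_i gives m(x) = 10 + 10·x (degree < 2) with m(α_i) = c_i for every i, so c is indeed a codeword.


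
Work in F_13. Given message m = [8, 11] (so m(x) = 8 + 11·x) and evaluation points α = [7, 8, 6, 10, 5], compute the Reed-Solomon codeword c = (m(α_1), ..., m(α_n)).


c = [7, 5, 9, 1, 11]

Message polynomial: m(x) = 8 + 11·x (mod 13).
For each evaluation point α_i, compute m(α_i) mod 13:
  α_1 = 7: Horner steps 11 → 7, so m(7) = 7.
  α_2 = 8: Horner steps 11 → 5, so m(8) = 5.
  α_3 = 6: Horner steps 11 → 9, so m(6) = 9.
  α_4 = 10: Horner steps 11 → 1, so m(10) = 1.
  α_5 = 5: Horner steps 11 → 11, so m(5) = 11.
Codeword c = [7, 5, 9, 1, 11] ∈ F_13^5.


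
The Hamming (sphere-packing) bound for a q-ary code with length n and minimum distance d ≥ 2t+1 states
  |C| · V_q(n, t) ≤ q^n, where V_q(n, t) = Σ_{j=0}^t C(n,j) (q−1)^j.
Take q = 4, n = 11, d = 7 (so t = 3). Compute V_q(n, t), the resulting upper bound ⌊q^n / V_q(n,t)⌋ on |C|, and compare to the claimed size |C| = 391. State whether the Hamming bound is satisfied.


V_q(n, t) = 4984, q^n = 4194304, Hamming bound = 841, |C| = 391 ≤ bound (satisfied).

Step 1: Compute V_q(n, t) = Σ_{j=0}^3 C(n, j) (q−1)^j.
  j = 0: C(11,0)·(3)^0 = 1·1 = 1.
  j = 1: C(11,1)·(3)^1 = 11·3 = 33.
  j = 2: C(11,2)·(3)^2 = 55·9 = 495.
  j = 3: C(11,3)·(3)^3 = 165·27 = 4455.
  V_q(n, t) = 1 + 33 + 495 + 4455 = 4984.
Step 2: q^n = 4^11 = 4194304.
Step 3: Hamming bound ⌊q^n / V_q(n,t)⌋ = ⌊4194304/4984⌋ = 841.
Step 4: Compare |C| = 391 to 841: satisfied.
The claimed |C| lies below the Hamming bound.


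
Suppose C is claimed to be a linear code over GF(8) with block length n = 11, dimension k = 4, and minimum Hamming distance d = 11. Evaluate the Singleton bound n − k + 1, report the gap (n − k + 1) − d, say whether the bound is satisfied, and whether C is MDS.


Singleton RHS = n − k + 1 = 8, slack = -3, bound violated (no such code; not MDS).

Singleton bound: d ≤ n − k + 1.
Here n = 11, k = 4, so n − k + 1 = 8.
Given d = 11, check d ≤ 8: NO.
Slack = (n − k + 1) − d = -3.
The slack is negative: d = 11 exceeds n − k + 1 = 8 by 3, so the Singleton bound is violated and no linear [11, 4, 11]_8 code can exist. In particular it is not MDS (MDS requires d = n − k + 1 exactly).
Description: the claimed parameters are [11, 4, 11]_8; such a code would be impossible (violates the Singleton bound).


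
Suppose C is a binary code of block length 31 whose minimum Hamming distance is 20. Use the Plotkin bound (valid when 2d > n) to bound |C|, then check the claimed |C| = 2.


Plotkin bound M ≤ 4; given |C| = 2 ≤ bound (satisfied).

Check applicability: 2d = 40, n = 31.
2d − n = 9 > 0, so Plotkin applies.
Compute d/(2d−n) = 20/9 ≈ 2.2222.
⌊d/(2d−n)⌋ = 2.
Plotkin bound: M ≤ 2·2 = 4.
Given |C| = 2, check: satisfied.
This |C| is below the Plotkin bound.


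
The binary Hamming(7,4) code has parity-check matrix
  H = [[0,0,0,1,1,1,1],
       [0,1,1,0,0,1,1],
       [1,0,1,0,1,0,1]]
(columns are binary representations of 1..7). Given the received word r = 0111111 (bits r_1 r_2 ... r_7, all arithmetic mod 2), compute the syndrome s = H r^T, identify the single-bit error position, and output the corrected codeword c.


s = (0, 0, 1)^T, error position = 1, corrected codeword c = 1111111

Compute s = H r^T mod 2 one row at a time:
  s_1 = 1 + 1 + 1 + 1 = 4 ≡ 0 (mod 2).
  s_2 = 1 + 1 + 1 + 1 = 4 ≡ 0 (mod 2).
  s_3 = 0 + 1 + 1 + 1 = 3 ≡ 1 (mod 2).
s = (0, 0, 1)^T — this equals column 1 of H (binary 001), so error is at position 1.
Correct: flip bit 1 of r = 0111111 to get c = 1111111.


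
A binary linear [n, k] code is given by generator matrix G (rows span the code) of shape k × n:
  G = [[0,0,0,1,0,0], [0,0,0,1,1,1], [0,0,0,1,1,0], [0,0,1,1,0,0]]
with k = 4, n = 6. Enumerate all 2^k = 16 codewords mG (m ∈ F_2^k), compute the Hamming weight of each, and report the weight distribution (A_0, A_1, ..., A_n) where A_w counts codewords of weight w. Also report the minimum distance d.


Weight distribution: A_0 = 1, A_1 = 4, A_2 = 6, A_3 = 4, A_4 = 1. Minimum distance d = 1.

Enumerate all 2^4 = 16 messages m ∈ F_2^4.
For each, compute codeword c = mG in F_2^6, then tally its weight.
  m = 0000 → c = 000000, weight = 0.
  m = 1000 → c = 000100, weight = 1.
  m = 0100 → c = 000111, weight = 3.
  m = 1100 → c = 000011, weight = 2.
  m = 0010 → c = 000110, weight = 2.
  m = 1010 → c = 000010, weight = 1.
  m = 0110 → c = 000001, weight = 1.
  m = 1110 → c = 000101, weight = 2.
  m = 0001 → c = 001100, weight = 2.
  m = 1001 → c = 001000, weight = 1.
  m = 0101 → c = 001011, weight = 3.
  m = 1101 → c = 001111, weight = 4.
  m = 0011 → c = 001010, weight = 2.
  m = 1011 → c = 001110, weight = 3.
  m = 0111 → c = 001101, weight = 3.
  m = 1111 → c = 001001, weight = 2.
Tally weights:
  weight 0: 1 codewords.
  weight 1: 4 codewords.
  weight 2: 6 codewords.
  weight 3: 4 codewords.
  weight 4: 1 codewords.
Minimum distance d = smallest w > 0 with A_w > 0 = 1.
Sanity: Σ A_w = 16 = 2^4 = 16 ✓.


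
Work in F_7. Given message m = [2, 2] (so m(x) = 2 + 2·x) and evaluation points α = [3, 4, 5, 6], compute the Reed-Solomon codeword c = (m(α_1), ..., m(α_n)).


c = [1, 3, 5, 0]

Message polynomial: m(x) = 2 + 2·x (mod 7).
For each evaluation point α_i, compute m(α_i) mod 7:
  α_1 = 3: Horner steps 2 → 1, so m(3) = 1.
  α_2 = 4: Horner steps 2 → 3, so m(4) = 3.
  α_3 = 5: Horner steps 2 → 5, so m(5) = 5.
  α_4 = 6: Horner steps 2 → 0, so m(6) = 0.
Codeword c = [1, 3, 5, 0] ∈ F_7^4.


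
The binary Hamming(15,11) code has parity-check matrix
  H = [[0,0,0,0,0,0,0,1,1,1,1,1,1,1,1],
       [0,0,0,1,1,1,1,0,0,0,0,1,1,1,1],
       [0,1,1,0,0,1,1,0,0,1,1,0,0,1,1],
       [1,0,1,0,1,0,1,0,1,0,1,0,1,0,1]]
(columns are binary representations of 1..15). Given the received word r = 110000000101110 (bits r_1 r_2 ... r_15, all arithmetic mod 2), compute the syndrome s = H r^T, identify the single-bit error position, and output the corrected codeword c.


s = (0, 1, 1, 0)^T, error position = 6, corrected codeword c = 110001000101110

Compute s = H r^T mod 2 one row at a time:
  s_1 = 0 + 0 + 1 + 0 + 1 + 1 + 1 + 0 = 4 ≡ 0 (mod 2).
  s_2 = 0 + 0 + 0 + 0 + 1 + 1 + 1 + 0 = 3 ≡ 1 (mod 2).
  s_3 = 1 + 0 + 0 + 0 + 1 + 0 + 1 + 0 = 3 ≡ 1 (mod 2).
  s_4 = 1 + 0 + 0 + 0 + 0 + 0 + 1 + 0 = 2 ≡ 0 (mod 2).
s = (0, 1, 1, 0)^T — this equals column 6 of H (binary 0110), so error is at position 6.
Correct: flip bit 6 of r = 110000000101110 to get c = 110001000101110.


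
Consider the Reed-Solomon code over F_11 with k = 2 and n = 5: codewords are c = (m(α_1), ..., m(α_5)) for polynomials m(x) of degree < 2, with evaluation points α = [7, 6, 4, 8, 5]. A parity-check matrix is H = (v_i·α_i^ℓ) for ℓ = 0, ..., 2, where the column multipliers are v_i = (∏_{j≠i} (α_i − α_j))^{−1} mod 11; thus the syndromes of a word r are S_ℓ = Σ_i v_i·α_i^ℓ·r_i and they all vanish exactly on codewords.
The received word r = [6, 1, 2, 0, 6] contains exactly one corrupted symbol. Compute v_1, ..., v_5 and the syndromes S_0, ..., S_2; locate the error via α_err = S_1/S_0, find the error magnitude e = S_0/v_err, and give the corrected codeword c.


S = (2, 10, 6), error at position 5, error magnitude e = 10, c = [6, 1, 2, 0, 7].

Step 1: column multipliers v_i = (∏_{j≠i}(α_i − α_j))^{−1} mod 11.
  i = 1 (α = 7): (7−6)(7−4)(7−8)(7−5) = 1·3·(−1)·2 = −6 ≡ 5, so v_1 = 5^{−1} = 9 (mod 11).
  i = 2 (α = 6): (6−7)(6−4)(6−8)(6−5) = (−1)·2·(−2)·1 = 4 ≡ 4, so v_2 = 4^{−1} = 3 (mod 11).
  i = 3 (α = 4): (4−7)(4−6)(4−8)(4−5) = (−3)·(−2)·(−4)·(−1) = 24 ≡ 2, so v_3 = 2^{−1} = 6 (mod 11).
  i = 4 (α = 8): (8−7)(8−6)(8−4)(8−5) = 1·2·4·3 = 24 ≡ 2, so v_4 = 2^{−1} = 6 (mod 11).
  i = 5 (α = 5): (5−7)(5−6)(5−4)(5−8) = (−2)·(−1)·1·(−3) = −6 ≡ 5, so v_5 = 5^{−1} = 9 (mod 11).
  v = [9, 3, 6, 6, 9].
Step 2: syndromes of r = [6, 1, 2, 0, 6] (all sums mod 11).
  S_0 = Σ v_i r_i = 9·6 + 3·1 + 6·2 + 6·0 + 9·6 = 123 ≡ 2.
  S_1 = Σ v_i α_i r_i = 9·7·6 + 3·6·1 + 6·4·2 + 6·8·0 + 9·5·6 = 714 ≡ 10.
  α_i^2 mod 11 = [5, 3, 5, 9, 3].
  S_2 = Σ v_i α_i^2 r_i = 9·5·6 + 3·3·1 + 6·5·2 + 6·9·0 + 9·3·6 = 501 ≡ 6.
  S = (2, 10, 6) ≠ 0, so r is not a codeword (an error is present).
Step 3: locate the error. For a single error e at position i, S_ℓ = v_i·e·α_i^ℓ, so α_err = S_1/S_0.
  S_0^{−1} = 2^{−1} = 6 (mod 11), so α_err = 10·6 = 60 ≡ 5 = α_5. Error position i = 5.
  Consistency check: S_2/S_1 = 6·10 = 60 ≡ 5 = α_err ✓ (single-error assumption holds).
Step 4: error magnitude e = S_0/v_5 = S_0·∏_{j≠5}(α_5 − α_j) = 2·5 = 10 ≡ 10 (mod 11).
Step 5: correct position 5: c_5 = r_5 − e = 6 − 10 ≡ 7 (mod 11). Hence c = [6, 1, 2, 0, 7].
  Check: interpolating c through the α_i gives m(x) = 4 + 5·x (degree < 2) with m(α_i) = c_i for every i, so c is indeed a codeword.


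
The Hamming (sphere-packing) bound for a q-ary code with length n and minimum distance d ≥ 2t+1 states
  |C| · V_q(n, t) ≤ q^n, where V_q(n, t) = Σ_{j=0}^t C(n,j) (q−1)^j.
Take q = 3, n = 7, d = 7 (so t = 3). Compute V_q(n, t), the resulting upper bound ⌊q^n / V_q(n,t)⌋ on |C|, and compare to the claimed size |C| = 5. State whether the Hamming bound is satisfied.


V_q(n, t) = 379, q^n = 2187, Hamming bound = 5, |C| = 5 ≤ bound (satisfied).

Step 1: Compute V_q(n, t) = Σ_{j=0}^3 C(n, j) (q−1)^j.
  j = 0: C(7,0)·(2)^0 = 1·1 = 1.
  j = 1: C(7,1)·(2)^1 = 7·2 = 14.
  j = 2: C(7,2)·(2)^2 = 21·4 = 84.
  j = 3: C(7,3)·(2)^3 = 35·8 = 280.
  V_q(n, t) = 1 + 14 + 84 + 280 = 379.
Step 2: q^n = 3^7 = 2187.
Step 3: Hamming bound ⌊q^n / V_q(n,t)⌋ = ⌊2187/379⌋ = 5.
Step 4: Compare |C| = 5 to 5: satisfied.
The claimed |C| lies at the Hamming bound (tight).


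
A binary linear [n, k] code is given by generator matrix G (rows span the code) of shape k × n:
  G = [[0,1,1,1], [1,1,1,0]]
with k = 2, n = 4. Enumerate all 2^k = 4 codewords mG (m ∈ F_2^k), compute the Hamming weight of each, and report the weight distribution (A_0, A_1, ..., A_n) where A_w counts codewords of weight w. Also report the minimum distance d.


Weight distribution: A_0 = 1, A_2 = 1, A_3 = 2. Minimum distance d = 2.

Enumerate all 2^2 = 4 messages m ∈ F_2^2.
For each, compute codeword c = mG in F_2^4, then tally its weight.
  m = 00 → c = 0000, weight = 0.
  m = 10 → c = 0111, weight = 3.
  m = 01 → c = 1110, weight = 3.
  m = 11 → c = 1001, weight = 2.
Tally weights:
  weight 0: 1 codewords.
  weight 2: 1 codewords.
  weight 3: 2 codewords.
Minimum distance d = smallest w > 0 with A_w > 0 = 2.
Sanity: Σ A_w = 4 = 2^2 = 4 ✓.


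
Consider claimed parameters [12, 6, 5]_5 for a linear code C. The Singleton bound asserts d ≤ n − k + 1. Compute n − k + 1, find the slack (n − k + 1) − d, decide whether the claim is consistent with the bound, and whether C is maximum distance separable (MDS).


Singleton RHS = n − k + 1 = 7, slack = 2, bound satisfied, not MDS.

Singleton bound: d ≤ n − k + 1.
Here n = 12, k = 6, so n − k + 1 = 7.
Given d = 5, check d ≤ 7: YES.
Slack = (n − k + 1) − d = 2.
The code is NOT MDS (slack = 2 > 0).
Description: the claimed parameters are [12, 6, 5]_5; such a code would be non-MDS.


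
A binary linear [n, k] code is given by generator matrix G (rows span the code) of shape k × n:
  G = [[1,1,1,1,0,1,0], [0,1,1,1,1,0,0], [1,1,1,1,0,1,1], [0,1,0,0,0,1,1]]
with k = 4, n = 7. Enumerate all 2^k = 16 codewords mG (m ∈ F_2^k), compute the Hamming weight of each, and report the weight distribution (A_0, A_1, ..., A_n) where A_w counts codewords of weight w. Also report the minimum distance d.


Weight distribution: A_0 = 1, A_1 = 1, A_2 = 1, A_3 = 4, A_4 = 5, A_5 = 3, A_6 = 1. Minimum distance d = 1.

Enumerate all 2^4 = 16 messages m ∈ F_2^4.
For each, compute codeword c = mG in F_2^7, then tally its weight.
  m = 0000 → c = 0000000, weight = 0.
  m = 1000 → c = 1111010, weight = 5.
  m = 0100 → c = 0111100, weight = 4.
  m = 1100 → c = 1000110, weight = 3.
  m = 0010 → c = 1111011, weight = 6.
  m = 1010 → c = 0000001, weight = 1.
  m = 0110 → c = 1000111, weight = 4.
  m = 1110 → c = 0111101, weight = 5.
  m = 0001 → c = 0100011, weight = 3.
  m = 1001 → c = 1011001, weight = 4.
  m = 0101 → c = 0011111, weight = 5.
  m = 1101 → c = 1100101, weight = 4.
  m = 0011 → c = 1011000, weight = 3.
  m = 1011 → c = 0100010, weight = 2.
  m = 0111 → c = 1100100, weight = 3.
  m = 1111 → c = 0011110, weight = 4.
Tally weights:
  weight 0: 1 codewords.
  weight 1: 1 codewords.
  weight 2: 1 codewords.
  weight 3: 4 codewords.
  weight 4: 5 codewords.
  weight 5: 3 codewords.
  weight 6: 1 codewords.
Minimum distance d = smallest w > 0 with A_w > 0 = 1.
Sanity: Σ A_w = 16 = 2^4 = 16 ✓.


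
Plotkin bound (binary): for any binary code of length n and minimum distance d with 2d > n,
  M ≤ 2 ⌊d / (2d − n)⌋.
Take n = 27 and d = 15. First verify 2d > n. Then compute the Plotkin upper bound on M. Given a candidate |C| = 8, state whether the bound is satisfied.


Plotkin bound M ≤ 10; given |C| = 8 ≤ bound (satisfied).

Check applicability: 2d = 30, n = 27.
2d − n = 3 > 0, so Plotkin applies.
Compute d/(2d−n) = 15/3 ≈ 5.0000.
⌊d/(2d−n)⌋ = 5.
Plotkin bound: M ≤ 2·5 = 10.
Given |C| = 8, check: satisfied.
This |C| is below the Plotkin bound.


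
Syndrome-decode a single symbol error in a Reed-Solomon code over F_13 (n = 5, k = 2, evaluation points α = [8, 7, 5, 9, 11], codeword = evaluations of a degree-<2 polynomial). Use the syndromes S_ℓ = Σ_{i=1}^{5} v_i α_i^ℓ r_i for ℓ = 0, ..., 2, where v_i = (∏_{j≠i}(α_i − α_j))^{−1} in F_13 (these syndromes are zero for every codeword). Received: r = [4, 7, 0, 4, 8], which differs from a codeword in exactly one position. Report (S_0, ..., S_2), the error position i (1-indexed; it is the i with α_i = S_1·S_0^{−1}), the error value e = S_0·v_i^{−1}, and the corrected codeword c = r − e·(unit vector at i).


S = (12, 4, 10), error at position 4, error magnitude e = 3, c = [4, 7, 0, 1, 8].

Step 1: column multipliers v_i = (∏_{j≠i}(α_i − α_j))^{−1} mod 13.
  i = 1 (α = 8): (8−7)(8−5)(8−9)(8−11) = 1·3·(−1)·(−3) = 9 ≡ 9, so v_1 = 9^{−1} = 3 (mod 13).
  i = 2 (α = 7): (7−8)(7−5)(7−9)(7−11) = (−1)·2·(−2)·(−4) = −16 ≡ 10, so v_2 = 10^{−1} = 4 (mod 13).
  i = 3 (α = 5): (5−8)(5−7)(5−9)(5−11) = (−3)·(−2)·(−4)·(−6) = 144 ≡ 1, so v_3 = 1^{−1} = 1 (mod 13).
  i = 4 (α = 9): (9−8)(9−7)(9−5)(9−11) = 1·2·4·(−2) = −16 ≡ 10, so v_4 = 10^{−1} = 4 (mod 13).
  i = 5 (α = 11): (11−8)(11−7)(11−5)(11−9) = 3·4·6·2 = 144 ≡ 1, so v_5 = 1^{−1} = 1 (mod 13).
  v = [3, 4, 1, 4, 1].
Step 2: syndromes of r = [4, 7, 0, 4, 8] (all sums mod 13).
  S_0 = Σ v_i r_i = 3·4 + 4·7 + 1·0 + 4·4 + 1·8 = 64 ≡ 12.
  S_1 = Σ v_i α_i r_i = 3·8·4 + 4·7·7 + 1·5·0 + 4·9·4 + 1·11·8 = 524 ≡ 4.
  α_i^2 mod 13 = [12, 10, 12, 3, 4].
  S_2 = Σ v_i α_i^2 r_i = 3·12·4 + 4·10·7 + 1·12·0 + 4·3·4 + 1·4·8 = 504 ≡ 10.
  S = (12, 4, 10) ≠ 0, so r is not a codeword (an error is present).
Step 3: locate the error. For a single error e at position i, S_ℓ = v_i·e·α_i^ℓ, so α_err = S_1/S_0.
  S_0^{−1} = 12^{−1} = 12 (mod 13), so α_err = 4·12 = 48 ≡ 9 = α_4. Error position i = 4.
  Consistency check: S_2/S_1 = 10·10 = 100 ≡ 9 = α_err ✓ (single-error assumption holds).
Step 4: error magnitude e = S_0/v_4 = S_0·∏_{j≠4}(α_4 − α_j) = 12·10 = 120 ≡ 3 (mod 13).
Step 5: correct position 4: c_4 = r_4 − e = 4 − 3 ≡ 1 (mod 13). Hence c = [4, 7, 0, 1, 8].
  Check: interpolating c through the α_i gives m(x) = 2 + 10·x (degree < 2) with m(α_i) = c_i for every i, so c is indeed a codeword.


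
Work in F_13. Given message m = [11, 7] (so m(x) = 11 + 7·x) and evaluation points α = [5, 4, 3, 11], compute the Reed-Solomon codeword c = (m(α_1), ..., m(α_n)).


c = [7, 0, 6, 10]

Message polynomial: m(x) = 11 + 7·x (mod 13).
For each evaluation point α_i, compute m(α_i) mod 13:
  α_1 = 5: Horner steps 7 → 7, so m(5) = 7.
  α_2 = 4: Horner steps 7 → 0, so m(4) = 0.
  α_3 = 3: Horner steps 7 → 6, so m(3) = 6.
  α_4 = 11: Horner steps 7 → 10, so m(11) = 10.
Codeword c = [7, 0, 6, 10] ∈ F_13^4.


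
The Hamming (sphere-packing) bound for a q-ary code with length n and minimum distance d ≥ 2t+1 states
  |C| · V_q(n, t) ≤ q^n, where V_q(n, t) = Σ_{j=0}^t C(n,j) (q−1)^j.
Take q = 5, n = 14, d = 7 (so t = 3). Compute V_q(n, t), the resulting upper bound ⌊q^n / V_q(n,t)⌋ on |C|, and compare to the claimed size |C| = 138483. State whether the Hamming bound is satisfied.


V_q(n, t) = 24809, q^n = 6103515625, Hamming bound = 246020, |C| = 138483 ≤ bound (satisfied).

Step 1: Compute V_q(n, t) = Σ_{j=0}^3 C(n, j) (q−1)^j.
  j = 0: C(14,0)·(4)^0 = 1·1 = 1.
  j = 1: C(14,1)·(4)^1 = 14·4 = 56.
  j = 2: C(14,2)·(4)^2 = 91·16 = 1456.
  j = 3: C(14,3)·(4)^3 = 364·64 = 23296.
  V_q(n, t) = 1 + 56 + 1456 + 23296 = 24809.
Step 2: q^n = 5^14 = 6103515625.
Step 3: Hamming bound ⌊q^n / V_q(n,t)⌋ = ⌊6103515625/24809⌋ = 246020.
Step 4: Compare |C| = 138483 to 246020: satisfied.
The claimed |C| lies below the Hamming bound.


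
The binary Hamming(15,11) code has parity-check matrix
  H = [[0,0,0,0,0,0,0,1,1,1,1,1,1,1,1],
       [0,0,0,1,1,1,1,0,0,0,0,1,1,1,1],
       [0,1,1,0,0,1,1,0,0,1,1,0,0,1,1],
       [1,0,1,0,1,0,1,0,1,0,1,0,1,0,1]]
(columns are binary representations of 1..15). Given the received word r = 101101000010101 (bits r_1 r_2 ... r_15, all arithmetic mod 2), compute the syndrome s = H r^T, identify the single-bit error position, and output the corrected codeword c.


s = (1, 0, 0, 1)^T, error position = 9, corrected codeword c = 101101001010101

Compute s = H r^T mod 2 one row at a time:
  s_1 = 0 + 0 + 0 + 1 + 0 + 1 + 0 + 1 = 3 ≡ 1 (mod 2).
  s_2 = 1 + 0 + 1 + 0 + 0 + 1 + 0 + 1 = 4 ≡ 0 (mod 2).
  s_3 = 0 + 1 + 1 + 0 + 0 + 1 + 0 + 1 = 4 ≡ 0 (mod 2).
  s_4 = 1 + 1 + 0 + 0 + 0 + 1 + 1 + 1 = 5 ≡ 1 (mod 2).
s = (1, 0, 0, 1)^T — this equals column 9 of H (binary 1001), so error is at position 9.
Correct: flip bit 9 of r = 101101000010101 to get c = 101101001010101.


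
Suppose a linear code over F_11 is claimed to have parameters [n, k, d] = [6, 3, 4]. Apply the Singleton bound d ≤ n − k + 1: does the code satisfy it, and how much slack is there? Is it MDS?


Singleton RHS = n − k + 1 = 4, slack = 0, bound satisfied, MDS.

Singleton bound: d ≤ n − k + 1.
Here n = 6, k = 3, so n − k + 1 = 4.
Given d = 4, check d ≤ 4: YES.
Slack = (n − k + 1) − d = 0.
The code is MDS (slack = 0).
Description: the claimed parameters are [6, 3, 4]_11; such a code would be MDS (meets Singleton bound).


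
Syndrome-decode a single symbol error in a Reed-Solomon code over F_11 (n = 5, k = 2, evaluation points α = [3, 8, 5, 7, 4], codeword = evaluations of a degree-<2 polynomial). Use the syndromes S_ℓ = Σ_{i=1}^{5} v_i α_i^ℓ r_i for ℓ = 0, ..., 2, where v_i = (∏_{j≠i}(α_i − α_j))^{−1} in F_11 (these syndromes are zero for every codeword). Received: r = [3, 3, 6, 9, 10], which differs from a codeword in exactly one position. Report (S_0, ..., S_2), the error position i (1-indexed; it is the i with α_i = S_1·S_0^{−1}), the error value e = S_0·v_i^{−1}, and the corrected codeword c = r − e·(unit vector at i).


S = (4, 10, 3), error at position 2, error magnitude e = 9, c = [3, 5, 6, 9, 10].

Step 1: column multipliers v_i = (∏_{j≠i}(α_i − α_j))^{−1} mod 11.
  i = 1 (α = 3): (3−8)(3−5)(3−7)(3−4) = (−5)·(−2)·(−4)·(−1) = 40 ≡ 7, so v_1 = 7^{−1} = 8 (mod 11).
  i = 2 (α = 8): (8−3)(8−5)(8−7)(8−4) = 5·3·1·4 = 60 ≡ 5, so v_2 = 5^{−1} = 9 (mod 11).
  i = 3 (α = 5): (5−3)(5−8)(5−7)(5−4) = 2·(−3)·(−2)·1 = 12 ≡ 1, so v_3 = 1^{−1} = 1 (mod 11).
  i = 4 (α = 7): (7−3)(7−8)(7−5)(7−4) = 4·(−1)·2·3 = −24 ≡ 9, so v_4 = 9^{−1} = 5 (mod 11).
  i = 5 (α = 4): (4−3)(4−8)(4−5)(4−7) = 1·(−4)·(−1)·(−3) = −12 ≡ 10, so v_5 = 10^{−1} = 10 (mod 11).
  v = [8, 9, 1, 5, 10].
Step 2: syndromes of r = [3, 3, 6, 9, 10] (all sums mod 11).
  S_0 = Σ v_i r_i = 8·3 + 9·3 + 1·6 + 5·9 + 10·10 = 202 ≡ 4.
  S_1 = Σ v_i α_i r_i = 8·3·3 + 9·8·3 + 1·5·6 + 5·7·9 + 10·4·10 = 1033 ≡ 10.
  α_i^2 mod 11 = [9, 9, 3, 5, 5].
  S_2 = Σ v_i α_i^2 r_i = 8·9·3 + 9·9·3 + 1·3·6 + 5·5·9 + 10·5·10 = 1202 ≡ 3.
  S = (4, 10, 3) ≠ 0, so r is not a codeword (an error is present).
Step 3: locate the error. For a single error e at position i, S_ℓ = v_i·e·α_i^ℓ, so α_err = S_1/S_0.
  S_0^{−1} = 4^{−1} = 3 (mod 11), so α_err = 10·3 = 30 ≡ 8 = α_2. Error position i = 2.
  Consistency check: S_2/S_1 = 3·10 = 30 ≡ 8 = α_err ✓ (single-error assumption holds).
Step 4: error magnitude e = S_0/v_2 = S_0·∏_{j≠2}(α_2 − α_j) = 4·5 = 20 ≡ 9 (mod 11).
Step 5: correct position 2: c_2 = r_2 − e = 3 − 9 ≡ 5 (mod 11). Hence c = [3, 5, 6, 9, 10].
  Check: interpolating c through the α_i gives m(x) = 4 + 7·x (degree < 2) with m(α_i) = c_i for every i, so c is indeed a codeword.


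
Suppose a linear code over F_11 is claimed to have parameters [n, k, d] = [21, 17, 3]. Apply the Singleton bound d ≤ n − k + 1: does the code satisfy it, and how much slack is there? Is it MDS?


Singleton RHS = n − k + 1 = 5, slack = 2, bound satisfied, not MDS.

Singleton bound: d ≤ n − k + 1.
Here n = 21, k = 17, so n − k + 1 = 5.
Given d = 3, check d ≤ 5: YES.
Slack = (n − k + 1) − d = 2.
The code is NOT MDS (slack = 2 > 0).
Description: the claimed parameters are [21, 17, 3]_11; such a code would be non-MDS.


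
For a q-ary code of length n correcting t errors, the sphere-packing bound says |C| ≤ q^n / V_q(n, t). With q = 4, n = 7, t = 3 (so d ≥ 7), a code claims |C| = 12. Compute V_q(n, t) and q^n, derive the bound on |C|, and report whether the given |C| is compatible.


V_q(n, t) = 1156, q^n = 16384, Hamming bound = 14, |C| = 12 ≤ bound (satisfied).

Step 1: Compute V_q(n, t) = Σ_{j=0}^3 C(n, j) (q−1)^j.
  j = 0: C(7,0)·(3)^0 = 1·1 = 1.
  j = 1: C(7,1)·(3)^1 = 7·3 = 21.
  j = 2: C(7,2)·(3)^2 = 21·9 = 189.
  j = 3: C(7,3)·(3)^3 = 35·27 = 945.
  V_q(n, t) = 1 + 21 + 189 + 945 = 1156.
Step 2: q^n = 4^7 = 16384.
Step 3: Hamming bound ⌊q^n / V_q(n,t)⌋ = ⌊16384/1156⌋ = 14.
Step 4: Compare |C| = 12 to 14: satisfied.
The claimed |C| lies below the Hamming bound.


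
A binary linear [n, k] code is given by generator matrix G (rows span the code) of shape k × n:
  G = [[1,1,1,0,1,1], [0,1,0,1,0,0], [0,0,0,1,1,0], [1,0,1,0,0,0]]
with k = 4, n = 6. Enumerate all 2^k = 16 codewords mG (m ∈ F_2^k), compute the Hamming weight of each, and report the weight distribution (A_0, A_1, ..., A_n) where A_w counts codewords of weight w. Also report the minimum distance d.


Weight distribution: A_0 = 1, A_1 = 1, A_2 = 4, A_3 = 4, A_4 = 3, A_5 = 3. Minimum distance d = 1.

Enumerate all 2^4 = 16 messages m ∈ F_2^4.
For each, compute codeword c = mG in F_2^6, then tally its weight.
  m = 0000 → c = 000000, weight = 0.
  m = 1000 → c = 111011, weight = 5.
  m = 0100 → c = 010100, weight = 2.
  m = 1100 → c = 101111, weight = 5.
  m = 0010 → c = 000110, weight = 2.
  m = 1010 → c = 111101, weight = 5.
  m = 0110 → c = 010010, weight = 2.
  m = 1110 → c = 101001, weight = 3.
  m = 0001 → c = 101000, weight = 2.
  m = 1001 → c = 010011, weight = 3.
  m = 0101 → c = 111100, weight = 4.
  m = 1101 → c = 000111, weight = 3.
  m = 0011 → c = 101110, weight = 4.
  m = 1011 → c = 010101, weight = 3.
  m = 0111 → c = 111010, weight = 4.
  m = 1111 → c = 000001, weight = 1.
Tally weights:
  weight 0: 1 codewords.
  weight 1: 1 codewords.
  weight 2: 4 codewords.
  weight 3: 4 codewords.
  weight 4: 3 codewords.
  weight 5: 3 codewords.
Minimum distance d = smallest w > 0 with A_w > 0 = 1.
Sanity: Σ A_w = 16 = 2^4 = 16 ✓.


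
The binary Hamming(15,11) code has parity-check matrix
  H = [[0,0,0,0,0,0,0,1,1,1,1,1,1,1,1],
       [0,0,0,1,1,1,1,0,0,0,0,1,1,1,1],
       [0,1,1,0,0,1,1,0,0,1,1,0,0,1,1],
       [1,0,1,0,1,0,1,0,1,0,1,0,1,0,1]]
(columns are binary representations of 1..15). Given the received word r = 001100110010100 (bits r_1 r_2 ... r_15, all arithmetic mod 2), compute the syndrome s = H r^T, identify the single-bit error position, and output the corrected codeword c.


s = (1, 1, 1, 0)^T, error position = 14, corrected codeword c = 001100110010110

Compute s = H r^T mod 2 one row at a time:
  s_1 = 1 + 0 + 0 + 1 + 0 + 1 + 0 + 0 = 3 ≡ 1 (mod 2).
  s_2 = 1 + 0 + 0 + 1 + 0 + 1 + 0 + 0 = 3 ≡ 1 (mod 2).
  s_3 = 0 + 1 + 0 + 1 + 0 + 1 + 0 + 0 = 3 ≡ 1 (mod 2).
  s_4 = 0 + 1 + 0 + 1 + 0 + 1 + 1 + 0 = 4 ≡ 0 (mod 2).
s = (1, 1, 1, 0)^T — this equals column 14 of H (binary 1110), so error is at position 14.
Correct: flip bit 14 of r = 001100110010100 to get c = 001100110010110.


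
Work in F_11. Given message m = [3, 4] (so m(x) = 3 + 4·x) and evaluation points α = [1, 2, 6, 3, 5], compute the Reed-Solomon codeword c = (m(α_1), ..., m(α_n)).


c = [7, 0, 5, 4, 1]

Message polynomial: m(x) = 3 + 4·x (mod 11).
For each evaluation point α_i, compute m(α_i) mod 11:
  α_1 = 1: Horner steps 4 → 7, so m(1) = 7.
  α_2 = 2: Horner steps 4 → 0, so m(2) = 0.
  α_3 = 6: Horner steps 4 → 5, so m(6) = 5.
  α_4 = 3: Horner steps 4 → 4, so m(3) = 4.
  α_5 = 5: Horner steps 4 → 1, so m(5) = 1.
Codeword c = [7, 0, 5, 4, 1] ∈ F_11^5.


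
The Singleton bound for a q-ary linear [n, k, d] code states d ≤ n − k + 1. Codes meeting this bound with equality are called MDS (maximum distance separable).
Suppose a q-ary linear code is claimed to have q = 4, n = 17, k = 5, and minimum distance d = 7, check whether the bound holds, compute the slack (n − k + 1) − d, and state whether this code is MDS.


Singleton RHS = n − k + 1 = 13, slack = 6, bound satisfied, not MDS.

Singleton bound: d ≤ n − k + 1.
Here n = 17, k = 5, so n − k + 1 = 13.
Given d = 7, check d ≤ 13: YES.
Slack = (n − k + 1) − d = 6.
The code is NOT MDS (slack = 6 > 0).
Description: the claimed parameters are [17, 5, 7]_4; such a code would be non-MDS.


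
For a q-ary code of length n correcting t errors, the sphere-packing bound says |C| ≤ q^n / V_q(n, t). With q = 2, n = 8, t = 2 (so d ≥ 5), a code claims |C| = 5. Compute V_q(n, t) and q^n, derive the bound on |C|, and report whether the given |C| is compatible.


V_q(n, t) = 37, q^n = 256, Hamming bound = 6, |C| = 5 ≤ bound (satisfied).

Step 1: Compute V_q(n, t) = Σ_{j=0}^2 C(n, j) (q−1)^j.
  j = 0: C(8,0)·(1)^0 = 1·1 = 1.
  j = 1: C(8,1)·(1)^1 = 8·1 = 8.
  j = 2: C(8,2)·(1)^2 = 28·1 = 28.
  V_q(n, t) = 1 + 8 + 28 = 37.
Step 2: q^n = 2^8 = 256.
Step 3: Hamming bound ⌊q^n / V_q(n,t)⌋ = ⌊256/37⌋ = 6.
Step 4: Compare |C| = 5 to 6: satisfied.
The claimed |C| lies below the Hamming bound.


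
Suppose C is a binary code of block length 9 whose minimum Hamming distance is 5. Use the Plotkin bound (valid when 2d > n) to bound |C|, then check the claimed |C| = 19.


Plotkin bound M ≤ 10; given |C| = 19 > bound (violated).

Check applicability: 2d = 10, n = 9.
2d − n = 1 > 0, so Plotkin applies.
Compute d/(2d−n) = 5/1 ≈ 5.0000.
⌊d/(2d−n)⌋ = 5.
Plotkin bound: M ≤ 2·5 = 10.
Given |C| = 19, check: VIOLATED.
This |C| is above the Plotkin bound, so no binary code with n = 9, d = 5 and 19 codewords exists.


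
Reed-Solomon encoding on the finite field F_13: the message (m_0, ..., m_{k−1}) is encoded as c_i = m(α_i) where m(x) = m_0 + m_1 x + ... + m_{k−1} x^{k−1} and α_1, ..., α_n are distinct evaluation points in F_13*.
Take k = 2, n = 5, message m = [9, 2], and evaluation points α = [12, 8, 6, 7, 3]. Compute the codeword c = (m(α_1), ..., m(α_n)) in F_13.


c = [7, 12, 8, 10, 2]

Message polynomial: m(x) = 9 + 2·x (mod 13).
For each evaluation point α_i, compute m(α_i) mod 13:
  α_1 = 12: Horner steps 2 → 7, so m(12) = 7.
  α_2 = 8: Horner steps 2 → 12, so m(8) = 12.
  α_3 = 6: Horner steps 2 → 8, so m(6) = 8.
  α_4 = 7: Horner steps 2 → 10, so m(7) = 10.
  α_5 = 3: Horner steps 2 → 2, so m(3) = 2.
Codeword c = [7, 12, 8, 10, 2] ∈ F_13^5.


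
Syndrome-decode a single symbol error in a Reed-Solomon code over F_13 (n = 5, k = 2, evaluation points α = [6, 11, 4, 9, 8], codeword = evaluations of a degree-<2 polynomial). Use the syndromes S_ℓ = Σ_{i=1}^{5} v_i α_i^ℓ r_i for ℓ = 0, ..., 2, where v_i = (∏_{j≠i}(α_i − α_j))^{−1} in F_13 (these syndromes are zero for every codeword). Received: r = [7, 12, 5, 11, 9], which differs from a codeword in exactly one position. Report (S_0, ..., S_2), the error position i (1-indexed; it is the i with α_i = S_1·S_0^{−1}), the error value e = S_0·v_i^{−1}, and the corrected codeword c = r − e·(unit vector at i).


S = (3, 1, 9), error at position 4, error magnitude e = 1, c = [7, 12, 5, 10, 9].

Step 1: column multipliers v_i = (∏_{j≠i}(α_i − α_j))^{−1} mod 13.
  i = 1 (α = 6): (6−11)(6−4)(6−9)(6−8) = (−5)·2·(−3)·(−2) = −60 ≡ 5, so v_1 = 5^{−1} = 8 (mod 13).
  i = 2 (α = 11): (11−6)(11−4)(11−9)(11−8) = 5·7·2·3 = 210 ≡ 2, so v_2 = 2^{−1} = 7 (mod 13).
  i = 3 (α = 4): (4−6)(4−11)(4−9)(4−8) = (−2)·(−7)·(−5)·(−4) = 280 ≡ 7, so v_3 = 7^{−1} = 2 (mod 13).
  i = 4 (α = 9): (9−6)(9−11)(9−4)(9−8) = 3·(−2)·5·1 = −30 ≡ 9, so v_4 = 9^{−1} = 3 (mod 13).
  i = 5 (α = 8): (8−6)(8−11)(8−4)(8−9) = 2·(−3)·4·(−1) = 24 ≡ 11, so v_5 = 11^{−1} = 6 (mod 13).
  v = [8, 7, 2, 3, 6].
Step 2: syndromes of r = [7, 12, 5, 11, 9] (all sums mod 13).
  S_0 = Σ v_i r_i = 8·7 + 7·12 + 2·5 + 3·11 + 6·9 = 237 ≡ 3.
  S_1 = Σ v_i α_i r_i = 8·6·7 + 7·11·12 + 2·4·5 + 3·9·11 + 6·8·9 = 2029 ≡ 1.
  α_i^2 mod 13 = [10, 4, 3, 3, 12].
  S_2 = Σ v_i α_i^2 r_i = 8·10·7 + 7·4·12 + 2·3·5 + 3·3·11 + 6·12·9 = 1673 ≡ 9.
  S = (3, 1, 9) ≠ 0, so r is not a codeword (an error is present).
Step 3: locate the error. For a single error e at position i, S_ℓ = v_i·e·α_i^ℓ, so α_err = S_1/S_0.
  S_0^{−1} = 3^{−1} = 9 (mod 13), so α_err = 1·9 = 9 ≡ 9 = α_4. Error position i = 4.
  Consistency check: S_2/S_1 = 9·1 = 9 ≡ 9 = α_err ✓ (single-error assumption holds).
Step 4: error magnitude e = S_0/v_4 = S_0·∏_{j≠4}(α_4 − α_j) = 3·9 = 27 ≡ 1 (mod 13).
Step 5: correct position 4: c_4 = r_4 − e = 11 − 1 ≡ 10 (mod 13). Hence c = [7, 12, 5, 10, 9].
  Check: interpolating c through the α_i gives m(x) = 1 + 1·x (degree < 2) with m(α_i) = c_i for every i, so c is indeed a codeword.


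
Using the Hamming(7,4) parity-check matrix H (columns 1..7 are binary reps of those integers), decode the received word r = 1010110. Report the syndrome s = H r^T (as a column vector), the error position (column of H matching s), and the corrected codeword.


s = (0, 0, 1)^T, error position = 1, corrected codeword c = 0010110

Compute s = H r^T mod 2 one row at a time:
  s_1 = 0 + 1 + 1 + 0 = 2 ≡ 0 (mod 2).
  s_2 = 0 + 1 + 1 + 0 = 2 ≡ 0 (mod 2).
  s_3 = 1 + 1 + 1 + 0 = 3 ≡ 1 (mod 2).
s = (0, 0, 1)^T — this equals column 1 of H (binary 001), so error is at position 1.
Correct: flip bit 1 of r = 1010110 to get c = 0010110.


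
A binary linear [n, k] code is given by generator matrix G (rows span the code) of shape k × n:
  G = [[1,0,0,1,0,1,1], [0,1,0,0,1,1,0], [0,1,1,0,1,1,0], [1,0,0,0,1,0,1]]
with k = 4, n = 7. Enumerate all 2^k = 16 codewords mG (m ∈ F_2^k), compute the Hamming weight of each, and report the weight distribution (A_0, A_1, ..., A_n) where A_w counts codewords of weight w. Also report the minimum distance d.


Weight distribution: A_0 = 1, A_1 = 1, A_2 = 1, A_3 = 4, A_4 = 5, A_5 = 3, A_6 = 1. Minimum distance d = 1.

Enumerate all 2^4 = 16 messages m ∈ F_2^4.
For each, compute codeword c = mG in F_2^7, then tally its weight.
  m = 0000 → c = 0000000, weight = 0.
  m = 1000 → c = 1001011, weight = 4.
  m = 0100 → c = 0100110, weight = 3.
  m = 1100 → c = 1101101, weight = 5.
  m = 0010 → c = 0110110, weight = 4.
  m = 1010 → c = 1111101, weight = 6.
  m = 0110 → c = 0010000, weight = 1.
  m = 1110 → c = 1011011, weight = 5.
  m = 0001 → c = 1000101, weight = 3.
  m = 1001 → c = 0001110, weight = 3.
  m = 0101 → c = 1100011, weight = 4.
  m = 1101 → c = 0101000, weight = 2.
  m = 0011 → c = 1110011, weight = 5.
  m = 1011 → c = 0111000, weight = 3.
  m = 0111 → c = 1010101, weight = 4.
  m = 1111 → c = 0011110, weight = 4.
Tally weights:
  weight 0: 1 codewords.
  weight 1: 1 codewords.
  weight 2: 1 codewords.
  weight 3: 4 codewords.
  weight 4: 5 codewords.
  weight 5: 3 codewords.
  weight 6: 1 codewords.
Minimum distance d = smallest w > 0 with A_w > 0 = 1.
Sanity: Σ A_w = 16 = 2^4 = 16 ✓.
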